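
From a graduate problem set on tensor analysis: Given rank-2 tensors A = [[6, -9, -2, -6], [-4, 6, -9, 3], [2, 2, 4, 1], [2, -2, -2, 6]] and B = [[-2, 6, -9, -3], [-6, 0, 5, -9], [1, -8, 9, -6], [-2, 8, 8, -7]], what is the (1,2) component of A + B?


Tensor addition is component-wise: (A + B)_{ij} = A_{ij} + B_{ij}.
A_{12} = -9
B_{12} = 6
(A + B)_{12} = -9 + 6 = -3

-3


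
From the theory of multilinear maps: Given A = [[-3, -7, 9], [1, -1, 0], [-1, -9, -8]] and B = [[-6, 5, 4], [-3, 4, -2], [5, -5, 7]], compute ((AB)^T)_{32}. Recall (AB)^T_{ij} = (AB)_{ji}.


(AB)^T_{ij} = (AB)_{ji} = sum_k A_{jk} B_{ki}.
For i=3, j=2 we need (AB)_{23}:
A_{21} * B_{13} = 1 * 4 = 4
A_{22} * B_{23} = -1 * -2 = 2
A_{23} * B_{33} = 0 * 7 = 0
Sum = 4 + 2 + 0 = 6

6


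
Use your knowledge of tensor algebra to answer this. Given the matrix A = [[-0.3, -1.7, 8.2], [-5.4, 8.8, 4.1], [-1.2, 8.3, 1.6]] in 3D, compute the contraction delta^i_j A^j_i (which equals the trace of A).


The contraction (trace) of a rank-2 tensor is the sum of its diagonal elements.
Diagonal entries: A[1,1] = -0.3, A[2,2] = 8.8, A[3,3] = 1.6
Tr(A) = -0.3 + 8.8 + 1.6 = 10.1

10.1


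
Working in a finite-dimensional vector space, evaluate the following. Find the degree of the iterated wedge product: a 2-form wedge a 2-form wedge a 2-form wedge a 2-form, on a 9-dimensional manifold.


The degree of a wedge product is the sum of the degrees of the individual forms.
Degrees: 2, 2, 2, 2
Total degree = 2 + 2 + 2 + 2 = 8

8


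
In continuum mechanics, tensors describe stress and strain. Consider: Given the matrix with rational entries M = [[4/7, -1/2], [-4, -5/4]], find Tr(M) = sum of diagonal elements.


The trace is the sum of diagonal entries.
Diagonal: M[1,1] = 4/7, M[2,2] = -5/4
Tr(M) = 4/7 + -5/4
Computing step by step:
After adding M[1,1]: 4/7
After adding M[2,2]: -19/28
Tr(M) = -19/28

-19/28


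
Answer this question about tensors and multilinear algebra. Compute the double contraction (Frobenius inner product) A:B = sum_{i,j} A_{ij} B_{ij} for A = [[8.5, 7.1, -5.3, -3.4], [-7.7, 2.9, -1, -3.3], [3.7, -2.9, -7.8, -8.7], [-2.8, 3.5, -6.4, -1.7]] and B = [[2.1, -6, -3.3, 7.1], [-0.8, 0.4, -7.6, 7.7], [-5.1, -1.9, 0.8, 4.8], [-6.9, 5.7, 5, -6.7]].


A:B = sum over all i,j of A_{ij} * B_{ij}.
Row 1: 8.5*2.1=17.85, 7.1*-6=-42.6, -5.3*-3.3=17.49, -3.4*7.1=-24.14 => row sum = -31.4
Row 2: -7.7*-0.8=6.16, 2.9*0.4=1.16, -1*-7.6=7.6, -3.3*7.7=-25.41 => row sum = -10.49
Row 3: 3.7*-5.1=-18.87, -2.9*-1.9=5.51, -7.8*0.8=-6.24, -8.7*4.8=-41.76 => row sum = -61.36
Row 4: -2.8*-6.9=19.32, 3.5*5.7=19.95, -6.4*5=-32, -1.7*-6.7=11.39 => row sum = 18.66
Total = -31.4 + -10.49 + -61.36 + 18.66 = -84.59

-84.59


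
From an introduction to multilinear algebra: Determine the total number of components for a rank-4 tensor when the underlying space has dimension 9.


The number of components of a rank-r tensor in d dimensions is d^r.
Here d = 9 and r = 4.
9^4 = 6561

6561


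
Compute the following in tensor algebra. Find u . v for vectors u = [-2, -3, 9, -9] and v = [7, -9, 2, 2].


The inner product u . v = sum of u_i * v_i.
Term-by-term: -2 * 7, -3 * -9, 9 * 2, -9 * 2
Products: -14, 27, 18, -18
Sum = -14 + 27 + 18 + -18 = 13

13


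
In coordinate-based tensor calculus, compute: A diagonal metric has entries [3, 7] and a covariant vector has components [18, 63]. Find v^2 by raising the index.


To raise an index with a diagonal metric: v^i = v_i / g_{ii}.
For index 2: v_2 = 63, g_{22} = 7
v^2 = 63 / 7 = 9

9


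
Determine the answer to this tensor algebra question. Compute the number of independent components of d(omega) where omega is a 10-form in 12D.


The exterior derivative of a p-form is a (p+1)-form.
Its number of independent components is C(n, p+1).
n = 12, p+1 = 11
C(12, 11) = 12

12


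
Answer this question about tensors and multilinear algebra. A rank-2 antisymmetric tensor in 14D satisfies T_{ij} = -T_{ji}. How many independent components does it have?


An antisymmetric rank-2 tensor satisfies A_{ij} = -A_{ji}, so diagonal entries are zero.
The independent components are the upper-triangular entries: C(n, 2) = n(n-1)/2.
n = 14
C(14, 2) = 14 * 13 / 2 = 182 / 2 = 91

91


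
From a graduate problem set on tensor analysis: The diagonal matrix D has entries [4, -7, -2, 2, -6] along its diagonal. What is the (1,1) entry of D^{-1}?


For a diagonal matrix, the inverse has entries (D^{-1})_{ii} = 1/d_{ii}.
The diagonal entries are: d_{11} = 4, d_{22} = -7, d_{33} = -2, d_{44} = 2, d_{55} = -6
We need (D^{-1})_{11} = 1/d_{11} = 1/4 = 1/4

1/4


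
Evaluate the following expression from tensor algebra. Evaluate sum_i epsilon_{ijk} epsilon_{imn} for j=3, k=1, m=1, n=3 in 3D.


Using the identity: epsilon_{ijk} epsilon_{imn} = delta_{jm} delta_{kn} - delta_{jn} delta_{km}.
delta_{31} = 0
delta_{13} = 0
delta_{33} = 1
delta_{11} = 1
Result = 0 * 0 - 1 * 1 = 0 - 1 = -1

-1


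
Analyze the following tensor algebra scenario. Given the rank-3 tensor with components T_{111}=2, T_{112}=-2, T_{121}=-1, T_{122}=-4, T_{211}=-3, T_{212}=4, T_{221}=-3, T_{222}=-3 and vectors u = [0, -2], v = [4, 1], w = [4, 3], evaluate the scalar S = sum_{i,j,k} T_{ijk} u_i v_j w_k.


S = sum over i,j,k of T_{ijk} u_i v_j w_k. Expanding all 8 terms:
T_{111}*u_1*v_1*w_1 = 2*0*4*4 = 0  (running total: 0)
T_{112}*u_1*v_1*w_2 = -2*0*4*3 = 0  (running total: 0)
T_{121}*u_1*v_2*w_1 = -1*0*1*4 = 0  (running total: 0)
T_{122}*u_1*v_2*w_2 = -4*0*1*3 = 0  (running total: 0)
T_{211}*u_2*v_1*w_1 = -3*-2*4*4 = 96  (running total: 96)
T_{212}*u_2*v_1*w_2 = 4*-2*4*3 = -96  (running total: 0)
T_{221}*u_2*v_2*w_1 = -3*-2*1*4 = 24  (running total: 24)
T_{222}*u_2*v_2*w_2 = -3*-2*1*3 = 18  (running total: 42)
S = 42

42


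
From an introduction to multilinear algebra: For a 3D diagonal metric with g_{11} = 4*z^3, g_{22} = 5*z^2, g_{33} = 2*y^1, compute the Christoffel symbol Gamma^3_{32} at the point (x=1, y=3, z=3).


For a diagonal metric, Gamma^k_{ij} = (1/2) g^{kk} (dg_{ik}/dx_j + dg_{jk}/dx_i - dg_{ij}/dx_k).
The metric is diagonal, so g_{ab} = 0 for a != b.
At the given point: g_{11} = 108, g_{22} = 45, g_{33} = 6
g^{33} = 1/6
dg_{33}/dx_2 = dg_{33}/dx_2 = 2
dg_{23}/dx_3 = 0 (off-diagonal)
dg_{32}/dx_3 = 0 (off-diagonal)
Numerator = 2 + 0 - 0 = 2
Gamma^3_{32} = 2 / (2 * 6) = 1/6

1/6


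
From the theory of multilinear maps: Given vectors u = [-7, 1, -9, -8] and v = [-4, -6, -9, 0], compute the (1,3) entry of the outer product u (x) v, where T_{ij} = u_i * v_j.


The outer product entry T_{ij} = u_i * v_j.
We need i=1, j=3.
u_1 = -7, v_3 = -9
T_{1,3} = -7 * -9 = 63

63


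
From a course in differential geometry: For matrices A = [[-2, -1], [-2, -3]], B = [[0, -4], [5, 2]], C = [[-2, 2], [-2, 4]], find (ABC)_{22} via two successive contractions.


(ABC)_{22} = sum_m (AB)_{2m} C_{m2}. First compute row 2 of AB.
(AB)_{21} = -2*0 + -3*5 = -15
(AB)_{22} = -2*-4 + -3*2 = 2
Now contract with column 2 of C:
(AB)_{21} * C_{12} = -15 * 2 = -30
(AB)_{22} * C_{22} = 2 * 4 = 8
(ABC)_{22} = -30 + 8 = -22

-22


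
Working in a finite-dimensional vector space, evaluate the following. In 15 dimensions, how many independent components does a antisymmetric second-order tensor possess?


A antisymmetric rank-2 tensor in d dimensions has d(d-1)/2 independent components.
d = 15
d(d-1)/2 = 15 * 14 / 2 = 210 / 2 = 105

105


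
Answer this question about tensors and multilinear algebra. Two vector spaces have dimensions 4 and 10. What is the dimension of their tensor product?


The dimension of a tensor product is the product of dimensions.
dim(V) = 4, dim(W) = 10
dim(V (x) W) = 4 * 10 = 40

40


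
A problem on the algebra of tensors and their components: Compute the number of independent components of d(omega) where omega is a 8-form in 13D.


The exterior derivative of a p-form is a (p+1)-form.
Its number of independent components is C(n, p+1).
n = 13, p+1 = 9
C(13, 9) = 715

715


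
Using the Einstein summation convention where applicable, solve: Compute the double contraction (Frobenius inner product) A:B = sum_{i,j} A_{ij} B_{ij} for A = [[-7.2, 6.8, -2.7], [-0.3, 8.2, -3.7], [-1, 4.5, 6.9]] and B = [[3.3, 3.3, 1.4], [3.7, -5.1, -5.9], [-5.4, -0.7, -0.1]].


A:B = sum over all i,j of A_{ij} * B_{ij}.
Row 1: -7.2*3.3=-23.76, 6.8*3.3=22.44, -2.7*1.4=-3.78 => row sum = -5.1
Row 2: -0.3*3.7=-1.11, 8.2*-5.1=-41.82, -3.7*-5.9=21.83 => row sum = -21.1
Row 3: -1*-5.4=5.4, 4.5*-0.7=-3.15, 6.9*-0.1=-0.69 => row sum = 1.56
Total = -5.1 + -21.1 + 1.56 = -24.64

-24.64


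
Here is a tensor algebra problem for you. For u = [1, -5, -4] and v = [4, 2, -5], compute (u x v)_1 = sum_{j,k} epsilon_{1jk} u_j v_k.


(u x v)_1 = sum_{j,k} epsilon_{1jk} u_j v_k. Only permutations of (1,2,3) contribute; the two non-zero terms are:
eps_{123} u_2 v_3 = 1 * -5 * -5 = 25
eps_{132} u_3 v_2 = -1 * -4 * 2 = 8
(u x v)_1 = 33

33


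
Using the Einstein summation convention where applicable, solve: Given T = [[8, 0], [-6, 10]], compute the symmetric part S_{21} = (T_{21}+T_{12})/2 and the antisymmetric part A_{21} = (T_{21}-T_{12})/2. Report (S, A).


T_{21} = -6
T_{12} = 0
S_{21} = (-6 + 0)/2 = -6/2 = -3
A_{21} = (-6 - 0)/2 = -6/2 = -3
Check: S + A = -3 + -3 = -6 = T_{21}.

(-3, -3)


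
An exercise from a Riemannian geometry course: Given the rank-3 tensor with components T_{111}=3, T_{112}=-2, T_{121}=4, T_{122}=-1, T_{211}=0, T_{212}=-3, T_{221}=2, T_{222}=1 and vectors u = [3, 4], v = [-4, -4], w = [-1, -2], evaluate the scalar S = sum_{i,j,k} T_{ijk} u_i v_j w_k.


S = sum over i,j,k of T_{ijk} u_i v_j w_k. Expanding all 8 terms:
T_{111}*u_1*v_1*w_1 = 3*3*-4*-1 = 36  (running total: 36)
T_{112}*u_1*v_1*w_2 = -2*3*-4*-2 = -48  (running total: -12)
T_{121}*u_1*v_2*w_1 = 4*3*-4*-1 = 48  (running total: 36)
T_{122}*u_1*v_2*w_2 = -1*3*-4*-2 = -24  (running total: 12)
T_{211}*u_2*v_1*w_1 = 0*4*-4*-1 = 0  (running total: 12)
T_{212}*u_2*v_1*w_2 = -3*4*-4*-2 = -96  (running total: -84)
T_{221}*u_2*v_2*w_1 = 2*4*-4*-1 = 32  (running total: -52)
T_{222}*u_2*v_2*w_2 = 1*4*-4*-2 = 32  (running total: -20)
S = -20

-20


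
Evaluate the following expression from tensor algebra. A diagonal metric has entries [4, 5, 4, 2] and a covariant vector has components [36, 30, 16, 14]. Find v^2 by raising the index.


To raise an index with a diagonal metric: v^i = v_i / g_{ii}.
For index 2: v_2 = 30, g_{22} = 5
v^2 = 30 / 5 = 6

6


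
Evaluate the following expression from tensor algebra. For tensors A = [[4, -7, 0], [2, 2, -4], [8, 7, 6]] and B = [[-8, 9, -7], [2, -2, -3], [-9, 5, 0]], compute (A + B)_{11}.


Tensor addition is component-wise: (A + B)_{ij} = A_{ij} + B_{ij}.
A_{11} = 4
B_{11} = -8
(A + B)_{11} = 4 + -8 = -4

-4


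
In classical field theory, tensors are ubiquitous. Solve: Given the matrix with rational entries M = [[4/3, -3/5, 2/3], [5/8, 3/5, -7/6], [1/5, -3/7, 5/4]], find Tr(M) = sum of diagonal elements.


The trace is the sum of diagonal entries.
Diagonal: M[1,1] = 4/3, M[2,2] = 3/5, M[3,3] = 5/4
Tr(M) = 4/3 + 3/5 + 5/4
Computing step by step:
After adding M[1,1]: 4/3
After adding M[2,2]: 29/15
After adding M[3,3]: 191/60
Tr(M) = 191/60

191/60


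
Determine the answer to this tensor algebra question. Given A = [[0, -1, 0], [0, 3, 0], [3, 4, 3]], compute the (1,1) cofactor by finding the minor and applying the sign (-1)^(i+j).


To find cofactor C_{11}, delete row 1 and column 1.
The resulting 2x2 submatrix is: [[3, 0], [4, 3]]
Minor M_{11} = 3*3 - 0*4
  = 9 - 0 = 9
Sign = (-1)^(1+1) = (-1)^2 = 1
Cofactor C_{11} = 1 * 9 = 9

9


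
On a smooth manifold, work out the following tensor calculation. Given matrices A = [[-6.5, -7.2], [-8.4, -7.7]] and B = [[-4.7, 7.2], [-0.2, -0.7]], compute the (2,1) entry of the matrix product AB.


(AB)_{ij} = sum_k A_{ik} B_{kj}.
For i=2, j=1:
A_{21} * B_{11} = -8.4 * -4.7 = 39.48
A_{22} * B_{21} = -7.7 * -0.2 = 1.54
Sum = 39.48 + 1.54 = 41.02

41.02


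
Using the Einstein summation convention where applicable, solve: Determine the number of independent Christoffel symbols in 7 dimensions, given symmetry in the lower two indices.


Christoffel symbols Gamma^k_{ij} are symmetric in i,j, so there are d * d(d+1)/2 independent symbols.
d = 7
d(d+1)/2 = 7 * 8 / 2 = 28
Total = 7 * 28 = 196

196


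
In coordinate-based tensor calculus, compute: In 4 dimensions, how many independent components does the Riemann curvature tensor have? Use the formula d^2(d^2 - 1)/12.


The Riemann tensor in d dimensions has d^2(d^2 - 1)/12 independent components.
d = 4, so d^2 = 16
d^2 - 1 = 15
d^2(d^2 - 1) = 16 * 15 = 240
Divide by 12: 240 / 12 = 20

20


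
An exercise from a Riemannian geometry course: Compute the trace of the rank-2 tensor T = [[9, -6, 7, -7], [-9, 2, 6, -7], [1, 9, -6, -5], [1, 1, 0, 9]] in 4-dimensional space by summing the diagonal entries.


The contraction (trace) of a rank-2 tensor is the sum of its diagonal elements.
Diagonal entries: A[1,1] = 9, A[2,2] = 2, A[3,3] = -6, A[4,4] = 9
Tr(A) = 9 + 2 + -6 + 9 = 14

14


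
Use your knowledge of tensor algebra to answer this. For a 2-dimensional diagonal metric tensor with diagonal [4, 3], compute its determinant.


For a diagonal metric, the determinant is the product of diagonal entries.
Diagonal entries: 4, 3
det(g) = 4 * 3 = 12

12


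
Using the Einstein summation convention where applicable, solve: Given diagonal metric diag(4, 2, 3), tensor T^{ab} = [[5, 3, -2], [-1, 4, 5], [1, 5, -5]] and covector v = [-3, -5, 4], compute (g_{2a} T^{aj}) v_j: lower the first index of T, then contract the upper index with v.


Step 1: lower the first index. For a diagonal metric, g_{ia} T^{aj} = g_{ii} T^{ij} (no sum on i).
g_{22} = 2
S_2{}^1 = 2 * T^{21} = 2 * -1 = -2
S_2{}^2 = 2 * T^{22} = 2 * 4 = 8
S_2{}^3 = 2 * T^{23} = 2 * 5 = 10
Step 2: contract S_2{}^j with v_j.
S_2{}^1 * v_1 = -2 * -3 = 6
S_2{}^2 * v_2 = 8 * -5 = -40
S_2{}^3 * v_3 = 10 * 4 = 40
Result = 6 + -40 + 40 = 6

6


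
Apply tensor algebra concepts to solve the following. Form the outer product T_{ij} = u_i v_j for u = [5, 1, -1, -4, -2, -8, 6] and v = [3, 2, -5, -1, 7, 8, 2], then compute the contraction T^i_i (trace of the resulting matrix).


The outer product gives T_{ij} = u_i v_j.
The trace (contraction) is Tr(T) = sum_i T_{ii} = sum_i u_i v_i.
Diagonal entries:
T_{11} = u_1 * v_1 = 5 * 3 = 15
T_{22} = u_2 * v_2 = 1 * 2 = 2
T_{33} = u_3 * v_3 = -1 * -5 = 5
T_{44} = u_4 * v_4 = -4 * -1 = 4
T_{55} = u_5 * v_5 = -2 * 7 = -14
T_{66} = u_6 * v_6 = -8 * 8 = -64
T_{77} = u_7 * v_7 = 6 * 2 = 12
Tr(T) = 15 + 2 + 5 + 4 + -14 + -64 + 12 = -40

-40


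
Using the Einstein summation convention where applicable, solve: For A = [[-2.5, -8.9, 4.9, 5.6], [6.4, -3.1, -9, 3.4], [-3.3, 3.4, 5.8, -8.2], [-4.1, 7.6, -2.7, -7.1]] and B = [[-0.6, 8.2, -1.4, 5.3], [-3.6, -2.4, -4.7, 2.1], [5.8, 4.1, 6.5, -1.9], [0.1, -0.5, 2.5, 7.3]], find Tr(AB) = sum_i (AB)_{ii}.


Tr(AB) = sum_i (AB)_{ii} where (AB)_{ii} = sum_k A_{ik} B_{ki}.
(AB)_{11} = -2.5*-0.6 + -8.9*-3.6 + 4.9*5.8 + 5.6*0.1 = 62.52
(AB)_{22} = 6.4*8.2 + -3.1*-2.4 + -9*4.1 + 3.4*-0.5 = 21.32
(AB)_{33} = -3.3*-1.4 + 3.4*-4.7 + 5.8*6.5 + -8.2*2.5 = 5.84
(AB)_{44} = -4.1*5.3 + 7.6*2.1 + -2.7*-1.9 + -7.1*7.3 = -52.47
Tr(AB) = 62.52 + 21.32 + 5.84 + -52.47 = 37.21

37.21


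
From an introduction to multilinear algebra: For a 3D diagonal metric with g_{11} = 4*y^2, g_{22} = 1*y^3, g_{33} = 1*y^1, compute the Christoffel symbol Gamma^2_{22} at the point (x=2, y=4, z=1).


For a diagonal metric, Gamma^k_{ij} = (1/2) g^{kk} (dg_{ik}/dx_j + dg_{jk}/dx_i - dg_{ij}/dx_k).
The metric is diagonal, so g_{ab} = 0 for a != b.
At the given point: g_{11} = 64, g_{22} = 64, g_{33} = 4
g^{22} = 1/64
dg_{22}/dx_2 = dg_{22}/dx_2 = 48
dg_{22}/dx_2 = dg_{22}/dx_2 = 48
dg_{22}/dx_2 = dg_{22}/dx_2 = 48
Numerator = 48 + 48 - 48 = 48
Gamma^2_{22} = 48 / (2 * 64) = 3/8

3/8


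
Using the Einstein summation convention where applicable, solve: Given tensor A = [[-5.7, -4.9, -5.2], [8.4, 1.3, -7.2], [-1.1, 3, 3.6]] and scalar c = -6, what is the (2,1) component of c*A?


Scalar multiplication: (cA)_{ij} = c * A_{ij}.
c = -6
A_{21} = 8.4
(cA)_{21} = -6 * 8.4 = -50.4

-50.4


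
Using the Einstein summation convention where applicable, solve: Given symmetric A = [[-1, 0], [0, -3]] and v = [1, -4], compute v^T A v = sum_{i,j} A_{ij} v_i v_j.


First compute Av:
(Av)_1 = -1*1 + 0*-4 = -1
(Av)_2 = 0*1 + -3*-4 = 12
Av = [-1, 12]
Then v^T (Av) = 1*-1 + -4*12
= -1 + -48 = -49

-49


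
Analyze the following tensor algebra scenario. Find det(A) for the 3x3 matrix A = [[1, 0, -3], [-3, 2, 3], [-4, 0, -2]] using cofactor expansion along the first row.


Expanding along the first row, det(A) = a11*M_11 - a12*M_12 + a13*M_13, where M_1j is the (1,j) minor.
Minor M_11 = 2*-2 - 3*0 = -4
Minor M_12 = -3*-2 - 3*-4 = 18
Minor M_13 = -3*0 - 2*-4 = 8
det = 1*(-4) - 0*(18) + -3*(8)
    = -4 - 0 + -24
    = -28

-28


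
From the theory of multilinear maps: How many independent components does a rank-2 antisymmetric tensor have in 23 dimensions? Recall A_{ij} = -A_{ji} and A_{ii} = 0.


An antisymmetric rank-2 tensor satisfies A_{ij} = -A_{ji}, so diagonal entries are zero.
The independent components are the upper-triangular entries: C(n, 2) = n(n-1)/2.
n = 23
C(23, 2) = 23 * 22 / 2 = 506 / 2 = 253

253


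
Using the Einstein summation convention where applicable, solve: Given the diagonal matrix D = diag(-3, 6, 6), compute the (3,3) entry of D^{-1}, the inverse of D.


For a diagonal matrix, the inverse has entries (D^{-1})_{ii} = 1/d_{ii}.
The diagonal entries are: d_{11} = -3, d_{22} = 6, d_{33} = 6
We need (D^{-1})_{33} = 1/d_{33} = 1/6 = 1/6

1/6


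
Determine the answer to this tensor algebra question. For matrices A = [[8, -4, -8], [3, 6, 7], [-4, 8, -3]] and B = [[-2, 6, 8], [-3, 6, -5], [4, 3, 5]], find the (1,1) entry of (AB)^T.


(AB)^T_{ij} = (AB)_{ji} = sum_k A_{jk} B_{ki}.
For i=1, j=1 we need (AB)_{11}:
A_{11} * B_{11} = 8 * -2 = -16
A_{12} * B_{21} = -4 * -3 = 12
A_{13} * B_{31} = -8 * 4 = -32
Sum = -16 + 12 + -32 = -36

-36


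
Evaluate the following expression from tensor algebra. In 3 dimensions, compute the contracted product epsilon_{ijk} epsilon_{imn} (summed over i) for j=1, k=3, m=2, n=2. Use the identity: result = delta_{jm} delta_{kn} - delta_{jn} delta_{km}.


Using the identity: epsilon_{ijk} epsilon_{imn} = delta_{jm} delta_{kn} - delta_{jn} delta_{km}.
delta_{12} = 0
delta_{32} = 0
delta_{12} = 0
delta_{32} = 0
Result = 0 * 0 - 0 * 0 = 0 - 0 = 0

0


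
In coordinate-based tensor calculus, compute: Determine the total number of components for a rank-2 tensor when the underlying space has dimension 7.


The number of components of a rank-r tensor in d dimensions is d^r.
Here d = 7 and r = 2.
7^2 = 49

49


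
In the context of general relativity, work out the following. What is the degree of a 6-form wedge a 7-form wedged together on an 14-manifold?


The degree of a wedge product is the sum of the degrees of the individual forms.
Degrees: 6, 7
Total degree = 6 + 7 = 13

13


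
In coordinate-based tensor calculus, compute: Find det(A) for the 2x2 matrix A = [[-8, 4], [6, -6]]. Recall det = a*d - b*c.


For a 2x2 matrix [[a, b], [c, d]], det = a*d - b*c.
a = -8, b = 4, c = 6, d = -6
a*d = -8 * -6 = 48
b*c = 4 * 6 = 24
det = 48 - 24 = 24

24


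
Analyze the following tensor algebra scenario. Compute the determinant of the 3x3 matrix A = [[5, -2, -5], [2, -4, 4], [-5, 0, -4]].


Expanding along the first row, det(A) = a11*M_11 - a12*M_12 + a13*M_13, where M_1j is the (1,j) minor.
Minor M_11 = -4*-4 - 4*0 = 16
Minor M_12 = 2*-4 - 4*-5 = 12
Minor M_13 = 2*0 - -4*-5 = -20
det = 5*(16) - -2*(12) + -5*(-20)
    = 80 - -24 + 100
    = 204

204


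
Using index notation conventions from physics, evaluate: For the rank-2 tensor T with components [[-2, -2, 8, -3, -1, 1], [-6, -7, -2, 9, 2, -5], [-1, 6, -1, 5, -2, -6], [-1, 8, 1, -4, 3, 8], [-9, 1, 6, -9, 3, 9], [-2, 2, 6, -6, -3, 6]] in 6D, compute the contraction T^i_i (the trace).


The contraction (trace) of a rank-2 tensor is the sum of its diagonal elements.
Diagonal entries: A[1,1] = -2, A[2,2] = -7, A[3,3] = -1, A[4,4] = -4, A[5,5] = 3, A[6,6] = 6
Tr(A) = -2 + -7 + -1 + -4 + 3 + 6 = -5

-5


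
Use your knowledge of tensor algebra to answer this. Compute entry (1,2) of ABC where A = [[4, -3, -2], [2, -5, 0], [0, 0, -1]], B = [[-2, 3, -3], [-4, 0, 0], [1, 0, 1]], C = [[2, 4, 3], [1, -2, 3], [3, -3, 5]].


(ABC)_{12} = sum_m (AB)_{1m} C_{m2}. First compute row 1 of AB.
(AB)_{11} = 4*-2 + -3*-4 + -2*1 = 2
(AB)_{12} = 4*3 + -3*0 + -2*0 = 12
(AB)_{13} = 4*-3 + -3*0 + -2*1 = -14
Now contract with column 2 of C:
(AB)_{11} * C_{12} = 2 * 4 = 8
(AB)_{12} * C_{22} = 12 * -2 = -24
(AB)_{13} * C_{32} = -14 * -3 = 42
(ABC)_{12} = 8 + -24 + 42 = 26

26


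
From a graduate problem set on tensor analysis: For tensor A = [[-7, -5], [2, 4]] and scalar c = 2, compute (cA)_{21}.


Scalar multiplication: (cA)_{ij} = c * A_{ij}.
c = 2
A_{21} = 2
(cA)_{21} = 2 * 2 = 4

4


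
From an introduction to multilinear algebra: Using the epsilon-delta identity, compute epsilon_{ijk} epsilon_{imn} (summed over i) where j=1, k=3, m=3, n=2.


Using the identity: epsilon_{ijk} epsilon_{imn} = delta_{jm} delta_{kn} - delta_{jn} delta_{km}.
delta_{13} = 0
delta_{32} = 0
delta_{12} = 0
delta_{33} = 1
Result = 0 * 0 - 0 * 1 = 0 - 0 = 0

0


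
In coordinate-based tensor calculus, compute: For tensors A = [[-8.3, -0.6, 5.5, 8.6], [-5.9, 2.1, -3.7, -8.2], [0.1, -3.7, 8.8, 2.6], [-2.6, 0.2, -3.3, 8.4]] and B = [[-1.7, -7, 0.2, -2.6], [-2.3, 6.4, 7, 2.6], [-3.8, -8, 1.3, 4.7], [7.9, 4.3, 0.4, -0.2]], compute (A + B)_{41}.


Tensor addition is component-wise: (A + B)_{ij} = A_{ij} + B_{ij}.
A_{41} = -2.6
B_{41} = 7.9
(A + B)_{41} = -2.6 + 7.9 = 5.3

5.3


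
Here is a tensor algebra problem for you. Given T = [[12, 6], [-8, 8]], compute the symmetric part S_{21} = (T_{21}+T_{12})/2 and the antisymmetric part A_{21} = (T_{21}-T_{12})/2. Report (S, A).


T_{21} = -8
T_{12} = 6
S_{21} = (-8 + 6)/2 = -2/2 = -1
A_{21} = (-8 - 6)/2 = -14/2 = -7
Check: S + A = -1 + -7 = -8 = T_{21}.

(-1, -7)


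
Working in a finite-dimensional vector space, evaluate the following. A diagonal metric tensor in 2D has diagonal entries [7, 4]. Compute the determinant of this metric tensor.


For a diagonal metric, the determinant is the product of diagonal entries.
Diagonal entries: 7, 4
det(g) = 7 * 4 = 28

28


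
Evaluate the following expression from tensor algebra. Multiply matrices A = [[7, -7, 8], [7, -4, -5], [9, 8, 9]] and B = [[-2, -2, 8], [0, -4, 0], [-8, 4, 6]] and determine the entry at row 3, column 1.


(AB)_{ij} = sum_k A_{ik} B_{kj}.
For i=3, j=1:
A_{31} * B_{11} = 9 * -2 = -18
A_{32} * B_{21} = 8 * 0 = 0
A_{33} * B_{31} = 9 * -8 = -72
Sum = -18 + 0 + -72 = -90

-90


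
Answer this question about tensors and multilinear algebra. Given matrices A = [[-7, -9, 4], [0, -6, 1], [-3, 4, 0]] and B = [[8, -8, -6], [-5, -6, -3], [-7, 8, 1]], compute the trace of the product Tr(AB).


Tr(AB) = sum_i (AB)_{ii} where (AB)_{ii} = sum_k A_{ik} B_{ki}.
(AB)_{11} = -7*8 + -9*-5 + 4*-7 = -39
(AB)_{22} = 0*-8 + -6*-6 + 1*8 = 44
(AB)_{33} = -3*-6 + 4*-3 + 0*1 = 6
Tr(AB) = -39 + 44 + 6 = 11

11


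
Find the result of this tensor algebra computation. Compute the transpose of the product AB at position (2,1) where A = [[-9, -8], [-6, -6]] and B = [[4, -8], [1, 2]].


(AB)^T_{ij} = (AB)_{ji} = sum_k A_{jk} B_{ki}.
For i=2, j=1 we need (AB)_{12}:
A_{11} * B_{12} = -9 * -8 = 72
A_{12} * B_{22} = -8 * 2 = -16
Sum = 72 + -16 = 56

56


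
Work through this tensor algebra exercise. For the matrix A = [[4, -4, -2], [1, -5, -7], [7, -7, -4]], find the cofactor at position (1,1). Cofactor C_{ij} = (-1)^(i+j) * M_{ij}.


To find cofactor C_{11}, delete row 1 and column 1.
The resulting 2x2 submatrix is: [[-5, -7], [-7, -4]]
Minor M_{11} = -5*-4 - -7*-7
  = 20 - 49 = -29
Sign = (-1)^(1+1) = (-1)^2 = 1
Cofactor C_{11} = 1 * -29 = -29

-29


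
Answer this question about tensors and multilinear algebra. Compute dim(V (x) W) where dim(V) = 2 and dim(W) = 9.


The dimension of a tensor product is the product of dimensions.
dim(V) = 2, dim(W) = 9
dim(V (x) W) = 2 * 9 = 18

18


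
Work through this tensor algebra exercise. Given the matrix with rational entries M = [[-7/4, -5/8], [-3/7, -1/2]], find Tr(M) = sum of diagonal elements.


The trace is the sum of diagonal entries.
Diagonal: M[1,1] = -7/4, M[2,2] = -1/2
Tr(M) = -7/4 + -1/2
Computing step by step:
After adding M[1,1]: -7/4
After adding M[2,2]: -9/4
Tr(M) = -9/4

-9/4


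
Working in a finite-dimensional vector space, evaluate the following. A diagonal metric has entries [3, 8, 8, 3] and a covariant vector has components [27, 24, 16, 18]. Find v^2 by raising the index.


To raise an index with a diagonal metric: v^i = v_i / g_{ii}.
For index 2: v_2 = 24, g_{22} = 8
v^2 = 24 / 8 = 3

3


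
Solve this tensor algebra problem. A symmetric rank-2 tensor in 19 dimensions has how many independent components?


A symmetric rank-2 tensor in d dimensions has d(d+1)/2 independent components.
d = 19
d(d+1)/2 = 19 * 20 / 2 = 380 / 2 = 190

190


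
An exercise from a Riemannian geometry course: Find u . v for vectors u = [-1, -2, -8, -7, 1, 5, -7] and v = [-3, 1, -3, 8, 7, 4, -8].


The inner product u . v = sum of u_i * v_i.
Term-by-term: -1 * -3, -2 * 1, -8 * -3, -7 * 8, 1 * 7, 5 * 4, -7 * -8
Products: 3, -2, 24, -56, 7, 20, 56
Sum = 3 + -2 + 24 + -56 + 7 + 20 + 56 = 52

52


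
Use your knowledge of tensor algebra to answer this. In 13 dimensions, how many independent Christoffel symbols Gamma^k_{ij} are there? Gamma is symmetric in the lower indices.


Christoffel symbols Gamma^k_{ij} are symmetric in i,j, so there are d * d(d+1)/2 independent symbols.
d = 13
d(d+1)/2 = 13 * 14 / 2 = 91
Total = 13 * 91 = 1183

1183


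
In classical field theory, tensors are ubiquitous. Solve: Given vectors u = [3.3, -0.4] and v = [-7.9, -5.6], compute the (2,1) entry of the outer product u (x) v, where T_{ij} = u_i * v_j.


The outer product entry T_{ij} = u_i * v_j.
We need i=2, j=1.
u_2 = -0.4, v_1 = -7.9
T_{2,1} = -0.4 * -7.9 = 3.16

3.16


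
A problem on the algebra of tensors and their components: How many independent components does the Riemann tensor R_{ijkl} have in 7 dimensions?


The Riemann tensor in d dimensions has d^2(d^2 - 1)/12 independent components.
d = 7, so d^2 = 49
d^2 - 1 = 48
d^2(d^2 - 1) = 49 * 48 = 2352
Divide by 12: 2352 / 12 = 196

196


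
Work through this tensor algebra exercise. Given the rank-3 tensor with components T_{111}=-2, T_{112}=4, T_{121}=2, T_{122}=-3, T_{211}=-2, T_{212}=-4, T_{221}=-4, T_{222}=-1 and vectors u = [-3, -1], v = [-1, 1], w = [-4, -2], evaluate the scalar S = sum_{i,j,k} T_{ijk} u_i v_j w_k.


S = sum over i,j,k of T_{ijk} u_i v_j w_k. Expanding all 8 terms:
T_{111}*u_1*v_1*w_1 = -2*-3*-1*-4 = 24  (running total: 24)
T_{112}*u_1*v_1*w_2 = 4*-3*-1*-2 = -24  (running total: 0)
T_{121}*u_1*v_2*w_1 = 2*-3*1*-4 = 24  (running total: 24)
T_{122}*u_1*v_2*w_2 = -3*-3*1*-2 = -18  (running total: 6)
T_{211}*u_2*v_1*w_1 = -2*-1*-1*-4 = 8  (running total: 14)
T_{212}*u_2*v_1*w_2 = -4*-1*-1*-2 = 8  (running total: 22)
T_{221}*u_2*v_2*w_1 = -4*-1*1*-4 = -16  (running total: 6)
T_{222}*u_2*v_2*w_2 = -1*-1*1*-2 = -2  (running total: 4)
S = 4

4


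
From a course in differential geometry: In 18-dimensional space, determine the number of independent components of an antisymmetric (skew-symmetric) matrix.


An antisymmetric rank-2 tensor satisfies A_{ij} = -A_{ji}, so diagonal entries are zero.
The independent components are the upper-triangular entries: C(n, 2) = n(n-1)/2.
n = 18
C(18, 2) = 18 * 17 / 2 = 306 / 2 = 153

153


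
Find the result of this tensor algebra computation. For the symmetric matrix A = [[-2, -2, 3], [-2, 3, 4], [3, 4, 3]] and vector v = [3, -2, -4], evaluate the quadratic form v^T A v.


First compute Av:
(Av)_1 = -2*3 + -2*-2 + 3*-4 = -14
(Av)_2 = -2*3 + 3*-2 + 4*-4 = -28
(Av)_3 = 3*3 + 4*-2 + 3*-4 = -11
Av = [-14, -28, -11]
Then v^T (Av) = 3*-14 + -2*-28 + -4*-11
= -42 + 56 + 44 = 58

58


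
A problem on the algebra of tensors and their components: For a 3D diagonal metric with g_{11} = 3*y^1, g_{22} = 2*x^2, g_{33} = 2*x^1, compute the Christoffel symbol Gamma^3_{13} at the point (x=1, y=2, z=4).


For a diagonal metric, Gamma^k_{ij} = (1/2) g^{kk} (dg_{ik}/dx_j + dg_{jk}/dx_i - dg_{ij}/dx_k).
The metric is diagonal, so g_{ab} = 0 for a != b.
At the given point: g_{11} = 6, g_{22} = 2, g_{33} = 2
g^{33} = 1/2
dg_{13}/dx_3 = 0 (off-diagonal)
dg_{33}/dx_1 = dg_{33}/dx_1 = 2
dg_{13}/dx_3 = 0 (off-diagonal)
Numerator = 0 + 2 - 0 = 2
Gamma^3_{13} = 2 / (2 * 2) = 1/2

1/2


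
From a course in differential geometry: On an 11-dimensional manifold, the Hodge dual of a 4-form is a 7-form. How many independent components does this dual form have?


The Hodge dual of a p-form on an n-dimensional manifold is an (n-p)-form.
n = 11, p = 4, so dual degree = 11 - 4 = 7
The number of components is C(n, n-p) = C(11, 7) = 330

330


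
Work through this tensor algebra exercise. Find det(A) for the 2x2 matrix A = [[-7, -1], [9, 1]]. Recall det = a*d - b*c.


For a 2x2 matrix [[a, b], [c, d]], det = a*d - b*c.
a = -7, b = -1, c = 9, d = 1
a*d = -7 * 1 = -7
b*c = -1 * 9 = -9
det = -7 - -9 = 2

2


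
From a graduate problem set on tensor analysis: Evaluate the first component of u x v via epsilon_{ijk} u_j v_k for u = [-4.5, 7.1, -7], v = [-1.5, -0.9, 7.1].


(u x v)_1 = sum_{j,k} epsilon_{1jk} u_j v_k. Only permutations of (1,2,3) contribute; the two non-zero terms are:
eps_{123} u_2 v_3 = 1 * 7.1 * 7.1 = 50.41
eps_{132} u_3 v_2 = -1 * -7 * -0.9 = -6.3
(u x v)_1 = 44.11

44.11


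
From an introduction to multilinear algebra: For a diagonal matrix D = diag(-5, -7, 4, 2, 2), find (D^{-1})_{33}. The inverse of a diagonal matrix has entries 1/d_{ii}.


For a diagonal matrix, the inverse has entries (D^{-1})_{ii} = 1/d_{ii}.
The diagonal entries are: d_{11} = -5, d_{22} = -7, d_{33} = 4, d_{44} = 2, d_{55} = 2
We need (D^{-1})_{33} = 1/d_{33} = 1/4 = 1/4

1/4


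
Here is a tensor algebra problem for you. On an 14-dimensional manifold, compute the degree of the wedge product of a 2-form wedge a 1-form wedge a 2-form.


The degree of a wedge product is the sum of the degrees of the individual forms.
Degrees: 2, 1, 2
Total degree = 2 + 1 + 2 = 5

5


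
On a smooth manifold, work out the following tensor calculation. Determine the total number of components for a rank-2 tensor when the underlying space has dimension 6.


The number of components of a rank-r tensor in d dimensions is d^r.
Here d = 6 and r = 2.
6^2 = 36

36


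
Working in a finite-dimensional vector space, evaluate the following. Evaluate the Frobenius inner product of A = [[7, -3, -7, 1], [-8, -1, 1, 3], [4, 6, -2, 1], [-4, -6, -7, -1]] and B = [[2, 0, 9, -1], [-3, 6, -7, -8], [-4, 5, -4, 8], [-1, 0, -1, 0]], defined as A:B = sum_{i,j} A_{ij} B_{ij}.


A:B = sum over all i,j of A_{ij} * B_{ij}.
Row 1: 7*2=14, -3*0=0, -7*9=-63, 1*-1=-1 => row sum = -50
Row 2: -8*-3=24, -1*6=-6, 1*-7=-7, 3*-8=-24 => row sum = -13
Row 3: 4*-4=-16, 6*5=30, -2*-4=8, 1*8=8 => row sum = 30
Row 4: -4*-1=4, -6*0=0, -7*-1=7, -1*0=0 => row sum = 11
Total = -50 + -13 + 30 + 11 = -22

-22


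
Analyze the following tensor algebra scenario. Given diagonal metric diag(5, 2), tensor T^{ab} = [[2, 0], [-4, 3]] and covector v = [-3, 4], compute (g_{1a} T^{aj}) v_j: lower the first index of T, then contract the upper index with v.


Step 1: lower the first index. For a diagonal metric, g_{ia} T^{aj} = g_{ii} T^{ij} (no sum on i).
g_{11} = 5
S_1{}^1 = 5 * T^{11} = 5 * 2 = 10
S_1{}^2 = 5 * T^{12} = 5 * 0 = 0
Step 2: contract S_1{}^j with v_j.
S_1{}^1 * v_1 = 10 * -3 = -30
S_1{}^2 * v_2 = 0 * 4 = 0
Result = -30 + 0 = -30

-30


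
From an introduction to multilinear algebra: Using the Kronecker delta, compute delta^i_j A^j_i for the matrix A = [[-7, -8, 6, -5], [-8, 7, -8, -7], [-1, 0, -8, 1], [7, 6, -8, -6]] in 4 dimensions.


The contraction (trace) of a rank-2 tensor is the sum of its diagonal elements.
Diagonal entries: A[1,1] = -7, A[2,2] = 7, A[3,3] = -8, A[4,4] = -6
Tr(A) = -7 + 7 + -8 + -6 = -14

-14


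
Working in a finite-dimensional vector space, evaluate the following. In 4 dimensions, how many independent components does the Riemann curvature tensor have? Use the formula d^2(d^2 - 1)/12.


The Riemann tensor in d dimensions has d^2(d^2 - 1)/12 independent components.
d = 4, so d^2 = 16
d^2 - 1 = 15
d^2(d^2 - 1) = 16 * 15 = 240
Divide by 12: 240 / 12 = 20

20


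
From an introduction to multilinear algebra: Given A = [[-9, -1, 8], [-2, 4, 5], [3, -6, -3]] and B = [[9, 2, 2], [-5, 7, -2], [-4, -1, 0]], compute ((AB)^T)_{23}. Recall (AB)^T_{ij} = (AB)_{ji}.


(AB)^T_{ij} = (AB)_{ji} = sum_k A_{jk} B_{ki}.
For i=2, j=3 we need (AB)_{32}:
A_{31} * B_{12} = 3 * 2 = 6
A_{32} * B_{22} = -6 * 7 = -42
A_{33} * B_{32} = -3 * -1 = 3
Sum = 6 + -42 + 3 = -33

-33


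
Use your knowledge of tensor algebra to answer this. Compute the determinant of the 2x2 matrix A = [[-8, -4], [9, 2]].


For a 2x2 matrix [[a, b], [c, d]], det = a*d - b*c.
a = -8, b = -4, c = 9, d = 2
a*d = -8 * 2 = -16
b*c = -4 * 9 = -36
det = -16 - -36 = 20

20


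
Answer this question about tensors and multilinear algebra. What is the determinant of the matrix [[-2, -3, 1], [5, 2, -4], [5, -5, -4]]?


Expanding along the first row, det(A) = a11*M_11 - a12*M_12 + a13*M_13, where M_1j is the (1,j) minor.
Minor M_11 = 2*-4 - -4*-5 = -28
Minor M_12 = 5*-4 - -4*5 = 0
Minor M_13 = 5*-5 - 2*5 = -35
det = -2*(-28) - -3*(0) + 1*(-35)
    = 56 - 0 + -35
    = 21

21


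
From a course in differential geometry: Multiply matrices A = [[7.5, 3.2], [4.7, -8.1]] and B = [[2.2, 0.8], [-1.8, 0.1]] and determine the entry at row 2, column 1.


(AB)_{ij} = sum_k A_{ik} B_{kj}.
For i=2, j=1:
A_{21} * B_{11} = 4.7 * 2.2 = 10.34
A_{22} * B_{21} = -8.1 * -1.8 = 14.58
Sum = 10.34 + 14.58 = 24.92

24.92


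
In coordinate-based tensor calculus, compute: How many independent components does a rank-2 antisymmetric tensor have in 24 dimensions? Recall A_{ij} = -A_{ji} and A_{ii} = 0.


An antisymmetric rank-2 tensor satisfies A_{ij} = -A_{ji}, so diagonal entries are zero.
The independent components are the upper-triangular entries: C(n, 2) = n(n-1)/2.
n = 24
C(24, 2) = 24 * 23 / 2 = 552 / 2 = 276

276


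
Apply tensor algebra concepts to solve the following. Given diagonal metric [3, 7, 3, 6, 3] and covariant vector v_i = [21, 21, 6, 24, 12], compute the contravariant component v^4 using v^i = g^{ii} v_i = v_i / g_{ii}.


To raise an index with a diagonal metric: v^i = v_i / g_{ii}.
For index 4: v_4 = 24, g_{44} = 6
v^4 = 24 / 6 = 4

4


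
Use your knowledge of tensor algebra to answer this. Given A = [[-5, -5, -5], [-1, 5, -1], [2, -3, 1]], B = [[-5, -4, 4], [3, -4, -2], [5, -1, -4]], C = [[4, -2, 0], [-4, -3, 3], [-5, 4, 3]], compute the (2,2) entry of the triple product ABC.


(ABC)_{22} = sum_m (AB)_{2m} C_{m2}. First compute row 2 of AB.
(AB)_{21} = -1*-5 + 5*3 + -1*5 = 15
(AB)_{22} = -1*-4 + 5*-4 + -1*-1 = -15
(AB)_{23} = -1*4 + 5*-2 + -1*-4 = -10
Now contract with column 2 of C:
(AB)_{21} * C_{12} = 15 * -2 = -30
(AB)_{22} * C_{22} = -15 * -3 = 45
(AB)_{23} * C_{32} = -10 * 4 = -40
(ABC)_{22} = -30 + 45 + -40 = -25

-25


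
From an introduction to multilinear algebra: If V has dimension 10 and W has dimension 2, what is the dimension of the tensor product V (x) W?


The dimension of a tensor product is the product of dimensions.
dim(V) = 10, dim(W) = 2
dim(V (x) W) = 10 * 2 = 20

20


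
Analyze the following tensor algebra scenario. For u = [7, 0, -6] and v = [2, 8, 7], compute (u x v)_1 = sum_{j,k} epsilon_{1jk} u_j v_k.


(u x v)_1 = sum_{j,k} epsilon_{1jk} u_j v_k. Only permutations of (1,2,3) contribute; the two non-zero terms are:
eps_{123} u_2 v_3 = 1 * 0 * 7 = 0
eps_{132} u_3 v_2 = -1 * -6 * 8 = 48
(u x v)_1 = 48

48


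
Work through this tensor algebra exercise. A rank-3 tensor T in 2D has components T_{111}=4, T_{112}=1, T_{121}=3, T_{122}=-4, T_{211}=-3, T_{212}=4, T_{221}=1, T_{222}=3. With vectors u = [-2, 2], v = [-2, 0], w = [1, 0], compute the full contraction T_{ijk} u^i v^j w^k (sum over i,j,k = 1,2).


S = sum over i,j,k of T_{ijk} u_i v_j w_k. Expanding all 8 terms:
T_{111}*u_1*v_1*w_1 = 4*-2*-2*1 = 16  (running total: 16)
T_{112}*u_1*v_1*w_2 = 1*-2*-2*0 = 0  (running total: 16)
T_{121}*u_1*v_2*w_1 = 3*-2*0*1 = 0  (running total: 16)
T_{122}*u_1*v_2*w_2 = -4*-2*0*0 = 0  (running total: 16)
T_{211}*u_2*v_1*w_1 = -3*2*-2*1 = 12  (running total: 28)
T_{212}*u_2*v_1*w_2 = 4*2*-2*0 = 0  (running total: 28)
T_{221}*u_2*v_2*w_1 = 1*2*0*1 = 0  (running total: 28)
T_{222}*u_2*v_2*w_2 = 3*2*0*0 = 0  (running total: 28)
S = 28

28


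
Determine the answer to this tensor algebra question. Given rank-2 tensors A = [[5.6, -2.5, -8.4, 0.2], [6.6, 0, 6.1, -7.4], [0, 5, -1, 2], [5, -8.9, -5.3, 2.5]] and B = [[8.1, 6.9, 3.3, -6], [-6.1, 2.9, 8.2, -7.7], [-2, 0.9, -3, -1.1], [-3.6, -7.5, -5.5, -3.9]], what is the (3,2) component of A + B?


Tensor addition is component-wise: (A + B)_{ij} = A_{ij} + B_{ij}.
A_{32} = 5
B_{32} = 0.9
(A + B)_{32} = 5 + 0.9 = 5.9

5.9


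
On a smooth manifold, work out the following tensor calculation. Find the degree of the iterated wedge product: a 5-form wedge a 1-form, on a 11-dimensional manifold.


The degree of a wedge product is the sum of the degrees of the individual forms.
Degrees: 5, 1
Total degree = 5 + 1 = 6

6


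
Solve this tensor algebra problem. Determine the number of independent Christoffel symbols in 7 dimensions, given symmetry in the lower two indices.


Christoffel symbols Gamma^k_{ij} are symmetric in i,j, so there are d * d(d+1)/2 independent symbols.
d = 7
d(d+1)/2 = 7 * 8 / 2 = 28
Total = 7 * 28 = 196

196


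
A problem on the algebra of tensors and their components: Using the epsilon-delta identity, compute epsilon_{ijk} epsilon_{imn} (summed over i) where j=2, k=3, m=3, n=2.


Using the identity: epsilon_{ijk} epsilon_{imn} = delta_{jm} delta_{kn} - delta_{jn} delta_{km}.
delta_{23} = 0
delta_{32} = 0
delta_{22} = 1
delta_{33} = 1
Result = 0 * 0 - 1 * 1 = 0 - 1 = -1

-1


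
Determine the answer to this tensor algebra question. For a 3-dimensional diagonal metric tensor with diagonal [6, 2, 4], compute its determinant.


For a diagonal metric, the determinant is the product of diagonal entries.
Diagonal entries: 6, 2, 4
det(g) = 6 * 2 * 4 = 48

48


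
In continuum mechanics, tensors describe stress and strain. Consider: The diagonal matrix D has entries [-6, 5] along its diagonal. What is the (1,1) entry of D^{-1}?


For a diagonal matrix, the inverse has entries (D^{-1})_{ii} = 1/d_{ii}.
The diagonal entries are: d_{11} = -6, d_{22} = 5
We need (D^{-1})_{11} = 1/d_{11} = 1/-6 = -1/6

-1/6


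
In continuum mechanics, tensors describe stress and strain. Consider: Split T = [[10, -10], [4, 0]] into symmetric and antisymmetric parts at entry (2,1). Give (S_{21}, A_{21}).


T_{21} = 4
T_{12} = -10
S_{21} = (4 + -10)/2 = -6/2 = -3
A_{21} = (4 - -10)/2 = 14/2 = 7
Check: S + A = -3 + 7 = 4 = T_{21}.

(-3, 7)


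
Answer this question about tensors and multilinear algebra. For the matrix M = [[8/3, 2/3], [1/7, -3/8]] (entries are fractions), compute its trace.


The trace is the sum of diagonal entries.
Diagonal: M[1,1] = 8/3, M[2,2] = -3/8
Tr(M) = 8/3 + -3/8
Computing step by step:
After adding M[1,1]: 8/3
After adding M[2,2]: 55/24
Tr(M) = 55/24

55/24


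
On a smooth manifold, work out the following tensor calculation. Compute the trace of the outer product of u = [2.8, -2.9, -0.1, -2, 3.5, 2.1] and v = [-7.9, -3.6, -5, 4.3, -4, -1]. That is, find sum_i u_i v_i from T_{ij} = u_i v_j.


The outer product gives T_{ij} = u_i v_j.
The trace (contraction) is Tr(T) = sum_i T_{ii} = sum_i u_i v_i.
Diagonal entries:
T_{11} = u_1 * v_1 = 2.8 * -7.9 = -22.12
T_{22} = u_2 * v_2 = -2.9 * -3.6 = 10.44
T_{33} = u_3 * v_3 = -0.1 * -5 = 0.5
T_{44} = u_4 * v_4 = -2 * 4.3 = -8.6
T_{55} = u_5 * v_5 = 3.5 * -4 = -14
T_{66} = u_6 * v_6 = 2.1 * -1 = -2.1
Tr(T) = -22.12 + 10.44 + 0.5 + -8.6 + -14 + -2.1 = -35.88

-35.88
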